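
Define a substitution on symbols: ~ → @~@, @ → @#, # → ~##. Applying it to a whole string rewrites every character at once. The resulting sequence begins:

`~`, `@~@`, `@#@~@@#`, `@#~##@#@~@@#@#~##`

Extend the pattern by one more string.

@#~##@~@~##~##@#~##@#@~@@#@#~##@#~##@~@~##~##

Replace each of the 17 characters of @#~##@#@~@@#@#~## in place — @# ~## @~@ ~## ~## @# ~## @# @~@ @# @# ~## @# ~## @~@ ~## ~## — and concatenate.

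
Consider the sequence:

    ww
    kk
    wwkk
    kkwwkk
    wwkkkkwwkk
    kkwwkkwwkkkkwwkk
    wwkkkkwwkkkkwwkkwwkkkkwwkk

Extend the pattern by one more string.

This is a Fibonacci-style word recurrence s(k) = s(k−2)·s(k−1): e.g. ww·kk = wwkk.
Continuing: kkwwkkwwkkkkwwkk · wwkkkkwwkkkkwwkkwwkkkkwwkk gives term 8.

kkwwkkwwkkkkwwkkwwkkkkwwkkkkwwkkwwkkkkwwkk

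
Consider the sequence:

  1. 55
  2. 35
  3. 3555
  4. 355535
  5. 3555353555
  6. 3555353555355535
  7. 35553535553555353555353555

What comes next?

This is a Fibonacci-style word recurrence s(k) = s(k−1)·s(k−2): e.g. 35·55 = 3555.
So term 8 is 35553535553555353555353555·3555353555355535.

355535355535553535553535553555353555355535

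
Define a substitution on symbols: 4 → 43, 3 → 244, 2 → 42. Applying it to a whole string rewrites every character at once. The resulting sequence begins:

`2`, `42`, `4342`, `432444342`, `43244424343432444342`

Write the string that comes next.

Replace each of the 20 characters of 43244424343432444342 in place — 43 244 42 43 43 43 42 43 244 43 244 43 244 42 43 43 43 244 43 42 — and concatenate.

432444243434342432444324443244424343432444342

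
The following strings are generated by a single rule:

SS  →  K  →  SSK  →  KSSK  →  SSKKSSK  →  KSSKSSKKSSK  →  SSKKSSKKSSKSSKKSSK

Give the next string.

From term 3 onward, concatenate the second-to-last term with the last: SS·K = SSK, K·SSK = KSSK, …
So term 8 is KSSKSSKKSSK·SSKKSSKKSSKSSKKSSK.

KSSKSSKKSSKSSKKSSKKSSKSSKKSSK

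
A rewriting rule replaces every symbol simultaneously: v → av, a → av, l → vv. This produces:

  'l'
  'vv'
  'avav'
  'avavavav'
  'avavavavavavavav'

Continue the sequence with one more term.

avavavavavavavavavavavavavavavav

φ(avavavavavavavav) expands symbol-by-symbol to av av av av av av av av av av av av av av av av; joining the 16 pieces gives the next term.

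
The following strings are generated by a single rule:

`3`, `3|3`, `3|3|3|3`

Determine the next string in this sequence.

Each string is two copies of the previous one joined by '|'.
Doubling 3|3|3|3 with '|' between the halves:

3|3|3|3|3|3|3|3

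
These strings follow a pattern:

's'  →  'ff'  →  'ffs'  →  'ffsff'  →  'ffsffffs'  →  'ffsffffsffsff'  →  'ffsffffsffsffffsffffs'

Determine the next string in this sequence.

ffsffffsffsffffsffffsffsffffsffsff

Each term (from the third on) is the previous term followed by the one before it: term 3 = ff·s = ffs.
Continuing: ffsffffsffsffffsffffs · ffsffffsffsff gives term 8.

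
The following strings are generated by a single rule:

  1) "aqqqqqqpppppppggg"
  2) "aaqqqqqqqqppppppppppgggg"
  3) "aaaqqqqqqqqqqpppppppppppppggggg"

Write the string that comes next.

aaaaqqqqqqqqqqqqppppppppppppppppgggggg

The n-th term is n-2 a's then 2n q's then 3n-2 p's then n g's, where the shown terms are n = 3, 4, 5.
Setting n = 6 gives 4, 12, 16, 6 characters in each block.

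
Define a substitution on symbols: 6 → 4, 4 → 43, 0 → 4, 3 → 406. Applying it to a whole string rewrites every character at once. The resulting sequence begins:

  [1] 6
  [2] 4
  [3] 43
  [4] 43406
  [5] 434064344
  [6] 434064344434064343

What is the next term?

4340643444340643434340643444340643406

Applying the rule to each of the 18 symbols of 434064344434064343 gives the pieces 43 406 43 4 4 43 406 43 43 43 406 43 4 4 43 406 43 406, which concatenate to the answer.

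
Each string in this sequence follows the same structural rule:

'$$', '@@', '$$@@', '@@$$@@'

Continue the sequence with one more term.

$$@@@@$$@@

Each term (from the third on) is the two preceding terms concatenated in order: term 3 = $$·@@ = $$@@.
The next term joins $$@@ and @@$$@@.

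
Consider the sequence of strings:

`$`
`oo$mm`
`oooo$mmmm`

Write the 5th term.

oooooooo$mmmmmmmm

Each term wraps the previous one in oo on the left and mm on the right.
From oooo$mmmm, 2 further steps: oooo$mmmm → oooooo$mmmmmm → (answer).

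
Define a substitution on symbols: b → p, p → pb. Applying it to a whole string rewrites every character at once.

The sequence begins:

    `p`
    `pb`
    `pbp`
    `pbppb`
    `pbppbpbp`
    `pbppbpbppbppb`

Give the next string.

pbppbpbppbppbpbppbpbp

Applying the rule to each of the 13 symbols of pbppbpbppbppb gives the pieces pb p pb pb p pb p pb pb p pb pb p, which concatenate to the answer.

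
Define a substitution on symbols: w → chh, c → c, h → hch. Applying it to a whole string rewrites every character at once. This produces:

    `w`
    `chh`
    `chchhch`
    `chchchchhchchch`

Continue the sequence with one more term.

chchchchchchchchhchchchchchchch

Replace each of the 15 characters of chchchchhchchch in place — c hch c hch c hch c hch hch c hch c hch c hch — and concatenate.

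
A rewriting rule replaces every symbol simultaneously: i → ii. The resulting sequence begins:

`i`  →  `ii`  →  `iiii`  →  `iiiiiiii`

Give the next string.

Rewriting each symbol of iiiiiiii: i→ii, i→ii, i→ii, i→ii, i→ii, i→ii, i→ii, i→ii, which concatenates to ii ii ii ii ii ii ii ii.

iiiiiiiiiiiiiiii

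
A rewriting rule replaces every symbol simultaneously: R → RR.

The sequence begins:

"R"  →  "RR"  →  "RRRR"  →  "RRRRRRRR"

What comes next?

RRRRRRRRRRRRRRRR

Apply φ to RRRRRRRR symbol by symbol: R→RR, R→RR, R→RR, R→RR, R→RR, R→RR, R→RR, R→RR; joined: RR RR RR RR RR RR RR RR.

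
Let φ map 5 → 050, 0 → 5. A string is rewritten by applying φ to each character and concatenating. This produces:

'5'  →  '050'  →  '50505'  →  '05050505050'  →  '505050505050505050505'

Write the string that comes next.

0505050505050505050505050505050505050505050

φ(505050505050505050505) expands symbol-by-symbol to 050 5 050 5 050 5 050 5 050 5 050 5 050 5 050 5 050 5 050 5 050; joining the 21 pieces gives the next term.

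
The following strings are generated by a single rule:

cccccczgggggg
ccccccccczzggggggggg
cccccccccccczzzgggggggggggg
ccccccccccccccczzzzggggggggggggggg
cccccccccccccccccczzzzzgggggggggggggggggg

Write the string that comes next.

Term n consists of 3n+3 c's, followed by n z's, followed by 3n+3 g's (n = 1, 2, …).
Setting n = 6 gives 21, 6, 21 characters in each block.

ccccccccccccccccccccczzzzzzggggggggggggggggggggg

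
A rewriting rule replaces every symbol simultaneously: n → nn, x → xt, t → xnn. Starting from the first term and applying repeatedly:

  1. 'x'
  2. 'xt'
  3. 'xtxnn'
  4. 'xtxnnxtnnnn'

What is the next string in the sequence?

Apply φ to xtxnnxtnnnn symbol by symbol: x→xt, t→xnn, x→xt, n→nn, n→nn, x→xt, t→xnn, n→nn, n→nn, n→nn, n→nn; joined: xt xnn xt nn nn xt xnn nn nn nn nn.

xtxnnxtnnnnxtxnnnnnnnnnn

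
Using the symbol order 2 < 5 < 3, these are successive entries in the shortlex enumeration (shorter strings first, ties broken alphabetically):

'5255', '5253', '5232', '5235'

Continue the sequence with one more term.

The successor of 5235 increments the rightmost position that isn't already 3 and resets every position after it to 2.

5233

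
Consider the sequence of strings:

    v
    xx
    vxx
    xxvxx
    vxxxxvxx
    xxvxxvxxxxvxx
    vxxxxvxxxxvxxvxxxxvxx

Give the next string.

xxvxxvxxxxvxxvxxxxvxxxxvxxvxxxxvxx

Each term (from the third on) is the two preceding terms concatenated in order: term 3 = v·xx = vxx.
So term 8 is xxvxxvxxxxvxx·vxxxxvxxxxvxxvxxxxvxx.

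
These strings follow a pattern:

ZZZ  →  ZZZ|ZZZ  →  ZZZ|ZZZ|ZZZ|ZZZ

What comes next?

ZZZ|ZZZ|ZZZ|ZZZ|ZZZ|ZZZ|ZZZ|ZZZ

Every step duplicates the string with '|' between the halves.
One more doubling of ZZZ|ZZZ|ZZZ|ZZZ gives the answer.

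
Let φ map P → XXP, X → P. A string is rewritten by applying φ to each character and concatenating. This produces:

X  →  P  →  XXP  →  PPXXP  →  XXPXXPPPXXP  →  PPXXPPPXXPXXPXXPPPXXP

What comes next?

XXPXXPPPXXPXXPXXPPPXXPPPXXPPPXXPXXPXXPPPXXP

Applying the rule to each of the 21 symbols of PPXXPPPXXPXXPXXPPPXXP gives the pieces XXP XXP P P XXP XXP XXP P P XXP P P XXP P P XXP XXP XXP P P XXP, which concatenate to the answer.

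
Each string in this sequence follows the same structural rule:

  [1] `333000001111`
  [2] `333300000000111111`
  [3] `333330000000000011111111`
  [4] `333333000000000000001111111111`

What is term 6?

Each string has the form 3^{n+1} 0^{3n-1} 1^{2n}, where the shown terms are n = 2, 3, 4, 5.
Setting n = 7 gives 8, 20, 14 characters in each block.

333333330000000000000000000011111111111111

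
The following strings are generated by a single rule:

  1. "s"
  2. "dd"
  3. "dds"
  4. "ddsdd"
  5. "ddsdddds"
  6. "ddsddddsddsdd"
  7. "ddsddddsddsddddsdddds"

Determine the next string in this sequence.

ddsddddsddsddddsddddsddsddddsddsdd

From term 3 onward, concatenate the last term with the second-to-last: dd·s = dds, dds·dd = ddsdd, …
Continuing: ddsddddsddsddddsdddds · ddsddddsddsdd gives term 8.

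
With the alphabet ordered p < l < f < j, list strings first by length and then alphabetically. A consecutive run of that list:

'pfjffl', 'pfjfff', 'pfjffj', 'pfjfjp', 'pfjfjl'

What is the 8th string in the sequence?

Continuing the enumeration 3 steps past pfjfjl: pfjfjl → pfjfjf → pfjfjj → (answer).

pfjjpp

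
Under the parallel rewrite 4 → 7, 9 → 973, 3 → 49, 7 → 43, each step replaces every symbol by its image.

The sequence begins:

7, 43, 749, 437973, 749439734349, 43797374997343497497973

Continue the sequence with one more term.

Rewriting the 23 symbols of 43797374997343497497973 one by one yields 7 49 43 973 43 49 43 7 973 973 43 49 7 49 7 973 43 7 973 43 973 43 49; concatenated:

74943973434943797397343497497973437973439734349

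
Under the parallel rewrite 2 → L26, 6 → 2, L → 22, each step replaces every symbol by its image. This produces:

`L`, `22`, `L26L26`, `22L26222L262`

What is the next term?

L26L2622L262L26L26L2622L262L26

Rewriting each symbol of 22L26222L262: 2→L26, 2→L26, L→22, 2→L26, 6→2, 2→L26, 2→L26, 2→L26, L→22, 2→L26, 6→2, 2→L26, which concatenates to L26 L26 22 L26 2 L26 L26 L26 22 L26 2 L26.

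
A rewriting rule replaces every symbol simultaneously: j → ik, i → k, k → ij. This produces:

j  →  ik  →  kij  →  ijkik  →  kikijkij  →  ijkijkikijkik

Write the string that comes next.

kikijkikijkijkikijkij

φ(ijkijkikijkik) expands symbol-by-symbol to k ik ij k ik ij k ij k ik ij k ij; joining the 13 pieces gives the next term.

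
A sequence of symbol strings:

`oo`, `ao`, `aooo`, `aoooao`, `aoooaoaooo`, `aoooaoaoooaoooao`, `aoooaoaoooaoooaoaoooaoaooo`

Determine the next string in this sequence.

This is a Fibonacci-style word recurrence s(k) = s(k−1)·s(k−2): e.g. ao·oo = aooo.
Continuing: aoooaoaoooaoooaoaoooaoaooo · aoooaoaoooaoooao gives term 8.

aoooaoaoooaoooaoaoooaoaoooaoooaoaoooaoooao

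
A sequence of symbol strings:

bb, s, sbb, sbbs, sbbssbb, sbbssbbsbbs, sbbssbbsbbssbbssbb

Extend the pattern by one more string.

From term 3 onward, concatenate the last term with the second-to-last: s·bb = sbb, sbb·s = sbbs, …
So term 8 is sbbssbbsbbssbbssbb·sbbssbbsbbs.

sbbssbbsbbssbbssbbsbbssbbsbbs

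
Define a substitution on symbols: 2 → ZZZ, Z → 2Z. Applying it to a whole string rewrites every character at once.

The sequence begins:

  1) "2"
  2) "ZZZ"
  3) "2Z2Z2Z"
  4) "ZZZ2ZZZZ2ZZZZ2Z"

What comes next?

2Z2Z2ZZZZ2Z2Z2Z2ZZZZ2Z2Z2Z2ZZZZ2Z

φ(ZZZ2ZZZZ2ZZZZ2Z) expands symbol-by-symbol to 2Z 2Z 2Z ZZZ 2Z 2Z 2Z 2Z ZZZ 2Z 2Z 2Z 2Z ZZZ 2Z; joining the 15 pieces gives the next term.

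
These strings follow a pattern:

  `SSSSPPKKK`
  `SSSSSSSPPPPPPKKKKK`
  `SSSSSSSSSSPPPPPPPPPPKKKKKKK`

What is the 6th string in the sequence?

SSSSSSSSSSSSSSSSSSSPPPPPPPPPPPPPPPPPPPPPPKKKKKKKKKKKKK

Reading off run lengths: S runs 4, 7, 10; P runs 2, 6, 10; K runs 3, 5, 7 — each is linear in n (n = 1, 2, …).
Setting n = 6 gives 19, 22, 13 characters in each block.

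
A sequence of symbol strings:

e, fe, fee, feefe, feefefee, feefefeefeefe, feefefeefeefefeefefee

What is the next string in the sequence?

Each term (from the third on) is the previous term followed by the one before it: term 3 = fe·e = fee.
The next term joins feefefeefeefefeefefee and feefefeefeefe.

feefefeefeefefeefefeefeefefeefeefe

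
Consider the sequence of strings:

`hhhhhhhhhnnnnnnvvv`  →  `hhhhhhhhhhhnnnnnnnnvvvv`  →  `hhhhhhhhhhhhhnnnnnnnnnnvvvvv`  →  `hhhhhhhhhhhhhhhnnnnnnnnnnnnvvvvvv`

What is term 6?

hhhhhhhhhhhhhhhhhhhnnnnnnnnnnnnnnnnvvvvvvvv

Term n consists of 2n+3 h's, followed by 2n n's, followed by n v's, where the shown terms are n = 3, 4, 5, 6.
Setting n = 8 gives 19, 16, 8 characters in each block.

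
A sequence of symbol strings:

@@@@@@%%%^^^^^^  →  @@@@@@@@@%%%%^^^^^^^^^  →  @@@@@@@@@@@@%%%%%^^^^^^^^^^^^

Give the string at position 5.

@@@@@@@@@@@@@@@@@@%%%%%%%^^^^^^^^^^^^^^^^^^

The n-th term is 3n+3 @'s then n+2 %'s then 3n+3 ^'s (n = 1, 2, …).
At n = 5 the blocks have lengths 18, 7, 18.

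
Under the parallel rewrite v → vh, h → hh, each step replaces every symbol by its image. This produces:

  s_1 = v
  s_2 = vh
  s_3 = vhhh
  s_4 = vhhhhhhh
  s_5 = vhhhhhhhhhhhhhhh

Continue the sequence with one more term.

Applying the rule to each of the 16 symbols of vhhhhhhhhhhhhhhh gives the pieces vh hh hh hh hh hh hh hh hh hh hh hh hh hh hh hh, which concatenate to the answer.

vhhhhhhhhhhhhhhhhhhhhhhhhhhhhhhh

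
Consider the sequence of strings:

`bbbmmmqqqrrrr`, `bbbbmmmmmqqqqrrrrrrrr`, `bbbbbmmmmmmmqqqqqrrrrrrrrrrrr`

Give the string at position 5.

bbbbbbbmmmmmmmmmmmqqqqqqqrrrrrrrrrrrrrrrrrrrr

Reading off run lengths: b runs 3, 4, 5; m runs 3, 5, 7; q runs 3, 4, 5; r runs 4, 8, 12 — each is linear in n (n = 1, 2, …).
Setting n = 5 gives 7, 11, 7, 20 characters in each block.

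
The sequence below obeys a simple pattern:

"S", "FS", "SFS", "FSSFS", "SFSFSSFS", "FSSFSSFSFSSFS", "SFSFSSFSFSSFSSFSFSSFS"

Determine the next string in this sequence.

FSSFSSFSFSSFSSFSFSSFSFSSFSSFSFSSFS

From term 3 onward, concatenate the second-to-last term with the last: S·FS = SFS, FS·SFS = FSSFS, …
So term 8 is FSSFSSFSFSSFS·SFSFSSFSFSSFSSFSFSSFS.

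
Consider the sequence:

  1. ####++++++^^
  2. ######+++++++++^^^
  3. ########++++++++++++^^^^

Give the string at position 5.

The n-th term is 2n #'s then 3n +'s then n ^'s, where the shown terms are n = 2, 3, 4.
At n = 6 the blocks have lengths 12, 18, 6.

############++++++++++++++++++^^^^^^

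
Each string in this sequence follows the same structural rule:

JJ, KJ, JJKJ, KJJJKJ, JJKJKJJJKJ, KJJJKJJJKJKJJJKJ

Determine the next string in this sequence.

From term 3 onward, concatenate the second-to-last term with the last: JJ·KJ = JJKJ, KJ·JJKJ = KJJJKJ, …
So term 7 is JJKJKJJJKJ·KJJJKJJJKJKJJJKJ.

JJKJKJJJKJKJJJKJJJKJKJJJKJ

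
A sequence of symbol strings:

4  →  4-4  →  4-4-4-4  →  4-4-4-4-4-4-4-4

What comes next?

Every step duplicates the string with '-' between the halves.
Doubling 4-4-4-4-4-4-4-4 with '-' between the halves:

4-4-4-4-4-4-4-4-4-4-4-4-4-4-4-4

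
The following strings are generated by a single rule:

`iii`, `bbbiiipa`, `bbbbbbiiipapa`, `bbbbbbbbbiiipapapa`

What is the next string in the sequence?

s(k+1) = bbb·s(k)·pa, so each term gains bbb as a prefix and pa as a suffix.
Applying this once more to bbbbbbbbbiiipapapa:

bbbbbbbbbbbbiiipapapapa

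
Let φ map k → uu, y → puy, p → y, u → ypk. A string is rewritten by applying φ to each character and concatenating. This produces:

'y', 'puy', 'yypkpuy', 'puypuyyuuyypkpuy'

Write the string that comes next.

Replace each of the 16 characters of puypuyyuuyypkpuy in place — y ypk puy y ypk puy puy ypk ypk puy puy y uu y ypk puy — and concatenate.

yypkpuyyypkpuypuyypkypkpuypuyyuuyypkpuy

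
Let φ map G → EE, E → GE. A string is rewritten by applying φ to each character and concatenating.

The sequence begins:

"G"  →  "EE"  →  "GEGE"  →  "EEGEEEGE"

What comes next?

GEGEEEGEGEGEEEGE

Expanding EEGEEEGE: E→GE, E→GE, G→EE, E→GE, E→GE, E→GE, G→EE, E→GE. Concatenated: GE GE EE GE GE GE EE GE.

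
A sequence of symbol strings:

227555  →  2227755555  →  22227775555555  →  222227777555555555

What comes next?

Term n consists of n+1 2's, followed by n 7's, followed by 2n+1 5's (n = 1, 2, …).
At n = 5 the blocks have lengths 6, 5, 11.

2222227777755555555555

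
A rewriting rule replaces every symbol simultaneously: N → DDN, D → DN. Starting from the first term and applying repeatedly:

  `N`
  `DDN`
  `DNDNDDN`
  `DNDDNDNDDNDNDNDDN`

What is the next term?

DNDDNDNDNDDNDNDDNDNDNDDNDNDDNDNDDNDNDNDDN

φ(DNDDNDNDDNDNDNDDN) expands symbol-by-symbol to DN DDN DN DN DDN DN DDN DN DN DDN DN DDN DN DDN DN DN DDN; joining the 17 pieces gives the next term.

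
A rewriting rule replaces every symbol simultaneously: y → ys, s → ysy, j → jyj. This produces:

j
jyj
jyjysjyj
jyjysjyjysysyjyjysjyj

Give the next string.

Applying the rule to each of the 21 symbols of jyjysjyjysysyjyjysjyj gives the pieces jyj ys jyj ys ysy jyj ys jyj ys ysy ys ysy ys jyj ys jyj ys ysy jyj ys jyj, which concatenate to the answer.

jyjysjyjysysyjyjysjyjysysyysysyysjyjysjyjysysyjyjysjyj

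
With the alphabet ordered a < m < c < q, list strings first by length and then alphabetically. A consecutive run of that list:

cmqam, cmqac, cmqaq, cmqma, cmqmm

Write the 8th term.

Advancing 3 positions from cmqmm through cmqmm → cmqmc → cmqmq reaches term 8.

cmqca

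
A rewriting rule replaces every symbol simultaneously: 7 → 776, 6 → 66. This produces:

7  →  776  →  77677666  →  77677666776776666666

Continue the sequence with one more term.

Rewriting the 20 symbols of 77677666776776666666 one by one yields 776 776 66 776 776 66 66 66 776 776 66 776 776 66 66 66 66 66 66 66; concatenated:

776776667767766666667767766677677666666666666666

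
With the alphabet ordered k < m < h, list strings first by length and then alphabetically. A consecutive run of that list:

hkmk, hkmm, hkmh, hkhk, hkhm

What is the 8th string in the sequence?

Advancing 3 positions from hkhm through hkhm → hkhh → hmkk reaches term 8.

hmkm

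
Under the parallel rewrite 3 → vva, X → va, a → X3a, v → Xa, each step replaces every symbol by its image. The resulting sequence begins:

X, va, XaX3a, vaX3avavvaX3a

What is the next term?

Rewriting the 13 symbols of vaX3avavvaX3a one by one yields Xa X3a va vva X3a Xa X3a Xa Xa X3a va vva X3a; concatenated:

XaX3avavvaX3aXaX3aXaXaX3avavvaX3a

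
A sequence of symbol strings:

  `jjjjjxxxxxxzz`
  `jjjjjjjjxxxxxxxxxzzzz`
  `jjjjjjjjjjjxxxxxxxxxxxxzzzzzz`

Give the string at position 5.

Each string has the form j^{3n-1} x^{3n} z^{2n-2}, where the shown terms are n = 2, 3, 4.
Setting n = 6 gives 17, 18, 10 characters in each block.

jjjjjjjjjjjjjjjjjxxxxxxxxxxxxxxxxxxzzzzzzzzzz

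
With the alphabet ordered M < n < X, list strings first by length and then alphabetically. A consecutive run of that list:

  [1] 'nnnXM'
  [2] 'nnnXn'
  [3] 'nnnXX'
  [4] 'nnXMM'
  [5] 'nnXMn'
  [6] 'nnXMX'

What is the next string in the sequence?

The successor of nnXMX increments the rightmost position that isn't already X and resets every position after it to M.

nnXnM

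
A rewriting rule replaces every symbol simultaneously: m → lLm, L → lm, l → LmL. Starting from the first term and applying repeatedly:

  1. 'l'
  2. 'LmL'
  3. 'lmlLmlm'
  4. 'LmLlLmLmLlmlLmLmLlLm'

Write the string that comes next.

Replace each of the 20 characters of LmLlLmLmLlmlLmLmLlLm in place — lm lLm lm LmL lm lLm lm lLm lm LmL lLm LmL lm lLm lm lLm lm LmL lm lLm — and concatenate.

lmlLmlmLmLlmlLmlmlLmlmLmLlLmLmLlmlLmlmlLmlmLmLlmlLm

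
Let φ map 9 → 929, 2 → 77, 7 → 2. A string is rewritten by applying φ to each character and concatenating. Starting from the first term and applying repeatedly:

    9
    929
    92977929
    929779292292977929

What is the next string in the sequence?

9297792922929779297777929779292292977929

φ(929779292292977929) expands symbol-by-symbol to 929 77 929 2 2 929 77 929 77 77 929 77 929 2 2 929 77 929; joining the 18 pieces gives the next term.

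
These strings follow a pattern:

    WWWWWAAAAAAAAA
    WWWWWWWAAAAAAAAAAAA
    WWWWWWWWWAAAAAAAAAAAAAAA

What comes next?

Reading off run lengths: W runs 5, 7, 9; A runs 9, 12, 15 — each is linear in n, where the shown terms are n = 3, 4, 5.
Setting n = 6 gives 11, 18 characters in each block.

WWWWWWWWWWWAAAAAAAAAAAAAAAAAA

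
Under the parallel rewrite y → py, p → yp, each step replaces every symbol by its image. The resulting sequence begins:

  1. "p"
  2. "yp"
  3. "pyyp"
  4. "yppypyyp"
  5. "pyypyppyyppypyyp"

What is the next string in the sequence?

yppypyyppyypyppypyypyppyyppypyyp

Replace each of the 16 characters of pyypyppyyppypyyp in place — yp py py yp py yp yp py py yp yp py yp py py yp — and concatenate.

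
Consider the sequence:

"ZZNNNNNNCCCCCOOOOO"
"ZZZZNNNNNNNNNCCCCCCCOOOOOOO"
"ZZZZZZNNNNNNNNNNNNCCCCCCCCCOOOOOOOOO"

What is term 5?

ZZZZZZZZZZNNNNNNNNNNNNNNNNNNCCCCCCCCCCCCCOOOOOOOOOOOOO

The n-th term is 2n-2 Z's then 3n N's then 2n+1 C's then 2n+1 O's, where the shown terms are n = 2, 3, 4.
At n = 6 the blocks have lengths 10, 18, 13, 13.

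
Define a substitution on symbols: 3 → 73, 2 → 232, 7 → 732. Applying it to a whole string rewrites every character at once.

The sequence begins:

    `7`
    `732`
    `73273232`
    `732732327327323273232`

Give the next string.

7327323273273232732327327323273273232732327327323273232

φ(732732327327323273232) expands symbol-by-symbol to 732 73 232 732 73 232 73 232 732 73 232 732 73 232 73 232 732 73 232 73 232; joining the 21 pieces gives the next term.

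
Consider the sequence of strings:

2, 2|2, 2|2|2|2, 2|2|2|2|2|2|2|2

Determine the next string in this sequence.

Each string is two copies of the previous one joined by '|'.
So the next term is two copies of 2|2|2|2|2|2|2|2 with '|' between the halves.

2|2|2|2|2|2|2|2|2|2|2|2|2|2|2|2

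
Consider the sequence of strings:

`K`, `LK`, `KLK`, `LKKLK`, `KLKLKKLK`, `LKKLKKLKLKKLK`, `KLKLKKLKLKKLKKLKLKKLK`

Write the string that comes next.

From term 3 onward, concatenate the second-to-last term with the last: K·LK = KLK, LK·KLK = LKKLK, …
Continuing: LKKLKKLKLKKLK · KLKLKKLKLKKLKKLKLKKLK gives term 8.

LKKLKKLKLKKLKKLKLKKLKLKKLKKLKLKKLK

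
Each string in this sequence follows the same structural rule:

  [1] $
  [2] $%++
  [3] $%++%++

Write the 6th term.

$%++%++%++%++%++

The strings grow by a fixed suffix %++ each time.
From $%++%++, 3 further steps: $%++%++ → $%++%++%++ → $%++%++%++%++ → (answer).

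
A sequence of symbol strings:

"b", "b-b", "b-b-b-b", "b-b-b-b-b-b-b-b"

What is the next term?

s(k+1) = s(k)·-·s(k) — each term doubles the last with '-' between the halves.
So the next term is two copies of b-b-b-b-b-b-b-b with '-' between the halves.

b-b-b-b-b-b-b-b-b-b-b-b-b-b-b-b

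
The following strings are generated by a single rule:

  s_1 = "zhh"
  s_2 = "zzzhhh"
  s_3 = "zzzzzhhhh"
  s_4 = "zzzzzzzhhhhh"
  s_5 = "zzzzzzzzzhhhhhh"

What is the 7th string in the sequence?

Reading off run lengths: z runs 1, 3, 5, 7, 9; h runs 2, 3, 4, 5, 6 — each is linear in n (n = 1, 2, …).
Setting n = 7 gives 13, 8 characters in each block.

zzzzzzzzzzzzzhhhhhhhh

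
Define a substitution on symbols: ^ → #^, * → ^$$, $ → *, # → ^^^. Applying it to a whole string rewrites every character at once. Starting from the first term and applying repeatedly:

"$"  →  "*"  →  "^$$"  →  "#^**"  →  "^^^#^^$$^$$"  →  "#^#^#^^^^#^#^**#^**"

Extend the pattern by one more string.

Rewriting the 19 symbols of #^#^#^^^^#^#^**#^** one by one yields ^^^ #^ ^^^ #^ ^^^ #^ #^ #^ #^ ^^^ #^ ^^^ #^ ^$$ ^$$ ^^^ #^ ^$$ ^$$; concatenated:

^^^#^^^^#^^^^#^#^#^#^^^^#^^^^#^^$$^$$^^^#^^$$^$$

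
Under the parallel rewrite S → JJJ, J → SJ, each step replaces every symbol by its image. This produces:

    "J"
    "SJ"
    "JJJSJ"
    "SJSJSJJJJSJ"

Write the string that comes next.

Expanding SJSJSJJJJSJ: S→JJJ, J→SJ, S→JJJ, J→SJ, S→JJJ, J→SJ, J→SJ, J→SJ, J→SJ, S→JJJ, J→SJ. Concatenated: JJJ SJ JJJ SJ JJJ SJ SJ SJ SJ JJJ SJ.

JJJSJJJJSJJJJSJSJSJSJJJJSJ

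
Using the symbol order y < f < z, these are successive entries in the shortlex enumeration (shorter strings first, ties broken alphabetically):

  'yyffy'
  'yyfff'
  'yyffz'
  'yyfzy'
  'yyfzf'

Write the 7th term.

Advancing 2 positions from yyfzf through yyfzf → yyfzz reaches term 7.

yyzyy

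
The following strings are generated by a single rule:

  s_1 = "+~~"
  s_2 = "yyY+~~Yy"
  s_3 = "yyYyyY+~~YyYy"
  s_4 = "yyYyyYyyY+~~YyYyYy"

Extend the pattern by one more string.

Each term wraps the previous one in yyY on the left and Yy on the right.
One more step from yyYyyYyyY+~~YyYyYy gives the answer.

yyYyyYyyYyyY+~~YyYyYyYy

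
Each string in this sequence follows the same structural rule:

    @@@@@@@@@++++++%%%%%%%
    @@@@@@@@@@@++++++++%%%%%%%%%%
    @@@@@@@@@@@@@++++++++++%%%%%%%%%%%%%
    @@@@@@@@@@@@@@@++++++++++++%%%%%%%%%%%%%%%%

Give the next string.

@@@@@@@@@@@@@@@@@++++++++++++++%%%%%%%%%%%%%%%%%%%

Term n consists of 2n+3 @'s, followed by 2n +'s, followed by 3n-2 %'s, where the shown terms are n = 3, 4, 5, 6.
Setting n = 7 gives 17, 14, 19 characters in each block.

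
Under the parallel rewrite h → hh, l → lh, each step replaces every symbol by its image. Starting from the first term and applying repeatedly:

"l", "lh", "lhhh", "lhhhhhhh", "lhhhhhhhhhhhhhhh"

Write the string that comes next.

lhhhhhhhhhhhhhhhhhhhhhhhhhhhhhhh

φ(lhhhhhhhhhhhhhhh) expands symbol-by-symbol to lh hh hh hh hh hh hh hh hh hh hh hh hh hh hh hh; joining the 16 pieces gives the next term.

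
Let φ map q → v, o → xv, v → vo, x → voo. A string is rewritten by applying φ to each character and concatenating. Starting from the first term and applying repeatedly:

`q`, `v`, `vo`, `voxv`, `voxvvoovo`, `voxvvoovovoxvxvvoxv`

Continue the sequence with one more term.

voxvvoovovoxvxvvoxvvoxvvoovovoovovoxvvoovo

φ(voxvvoovovoxvxvvoxv) expands symbol-by-symbol to vo xv voo vo vo xv xv vo xv vo xv voo vo voo vo vo xv voo vo; joining the 19 pieces gives the next term.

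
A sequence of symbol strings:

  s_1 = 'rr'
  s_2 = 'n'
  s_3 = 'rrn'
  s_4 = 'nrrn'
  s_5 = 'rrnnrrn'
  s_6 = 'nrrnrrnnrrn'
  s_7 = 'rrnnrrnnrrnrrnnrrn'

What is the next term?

nrrnrrnnrrnrrnnrrnnrrnrrnnrrn

Each term (from the third on) is the two preceding terms concatenated in order: term 3 = rr·n = rrn.
So term 8 is nrrnrrnnrrn·rrnnrrnnrrnrrnnrrn.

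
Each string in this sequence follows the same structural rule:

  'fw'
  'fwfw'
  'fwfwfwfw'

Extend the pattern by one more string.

s(k+1) = s(k)·s(k) — each term doubles the last.
So the next term is two copies of fwfwfwfw.

fwfwfwfwfwfwfwfw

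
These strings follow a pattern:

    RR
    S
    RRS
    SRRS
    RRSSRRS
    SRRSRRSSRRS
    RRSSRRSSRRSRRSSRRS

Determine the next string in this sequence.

This is a Fibonacci-style word recurrence s(k) = s(k−2)·s(k−1): e.g. RR·S = RRS.
Continuing: SRRSRRSSRRS · RRSSRRSSRRSRRSSRRS gives term 8.

SRRSRRSSRRSRRSSRRSSRRSRRSSRRS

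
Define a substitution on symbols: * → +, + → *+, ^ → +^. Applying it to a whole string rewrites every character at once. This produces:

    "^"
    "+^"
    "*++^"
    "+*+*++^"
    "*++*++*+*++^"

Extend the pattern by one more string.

Expanding *++*++*+*++^: *→+, +→*+, +→*+, *→+, +→*+, +→*+, *→+, +→*+, *→+, +→*+, +→*+, ^→+^. Concatenated: + *+ *+ + *+ *+ + *+ + *+ *+ +^.

+*+*++*+*++*++*+*++^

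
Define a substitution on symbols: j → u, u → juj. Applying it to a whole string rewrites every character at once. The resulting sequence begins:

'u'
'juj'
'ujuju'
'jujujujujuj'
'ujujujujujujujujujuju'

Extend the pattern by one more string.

jujujujujujujujujujujujujujujujujujujujujuj

φ(ujujujujujujujujujuju) expands symbol-by-symbol to juj u juj u juj u juj u juj u juj u juj u juj u juj u juj u juj; joining the 21 pieces gives the next term.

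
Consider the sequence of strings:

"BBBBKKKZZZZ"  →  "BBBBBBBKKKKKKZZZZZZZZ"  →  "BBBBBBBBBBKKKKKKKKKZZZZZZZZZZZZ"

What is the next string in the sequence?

BBBBBBBBBBBBBKKKKKKKKKKKKZZZZZZZZZZZZZZZZ

The n-th term is 3n+1 B's then 3n K's then 4n Z's (n = 1, 2, …).
At n = 4 the blocks have lengths 13, 12, 16.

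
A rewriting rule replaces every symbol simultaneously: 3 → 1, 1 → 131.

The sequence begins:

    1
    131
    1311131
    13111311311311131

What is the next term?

13111311311311131131113113111311311311131

Replace each of the 17 characters of 13111311311311131 in place — 131 1 131 131 131 1 131 131 1 131 131 1 131 131 131 1 131 — and concatenate.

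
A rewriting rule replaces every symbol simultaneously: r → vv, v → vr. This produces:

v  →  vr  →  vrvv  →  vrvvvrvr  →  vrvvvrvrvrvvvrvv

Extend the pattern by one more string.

Replace each of the 16 characters of vrvvvrvrvrvvvrvv in place — vr vv vr vr vr vv vr vv vr vv vr vr vr vv vr vr — and concatenate.

vrvvvrvrvrvvvrvvvrvvvrvrvrvvvrvr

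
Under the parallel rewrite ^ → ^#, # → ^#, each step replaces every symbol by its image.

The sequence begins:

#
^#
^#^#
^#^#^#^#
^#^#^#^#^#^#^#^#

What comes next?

Applying the rule to each of the 16 symbols of ^#^#^#^#^#^#^#^# gives the pieces ^# ^# ^# ^# ^# ^# ^# ^# ^# ^# ^# ^# ^# ^# ^# ^#, which concatenate to the answer.

^#^#^#^#^#^#^#^#^#^#^#^#^#^#^#^#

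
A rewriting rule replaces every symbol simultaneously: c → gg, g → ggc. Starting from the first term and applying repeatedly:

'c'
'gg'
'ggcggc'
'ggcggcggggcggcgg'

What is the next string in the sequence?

ggcggcggggcggcggggcggcggcggcggggcggcggggcggc

φ(ggcggcggggcggcgg) expands symbol-by-symbol to ggc ggc gg ggc ggc gg ggc ggc ggc ggc gg ggc ggc gg ggc ggc; joining the 16 pieces gives the next term.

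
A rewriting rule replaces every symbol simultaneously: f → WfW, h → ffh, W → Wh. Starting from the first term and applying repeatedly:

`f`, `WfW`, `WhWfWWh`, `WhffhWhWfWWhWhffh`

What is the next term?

Rewriting the 17 symbols of WhffhWhWfWWhWhffh one by one yields Wh ffh WfW WfW ffh Wh ffh Wh WfW Wh Wh ffh Wh ffh WfW WfW ffh; concatenated:

WhffhWfWWfWffhWhffhWhWfWWhWhffhWhffhWfWWfWffh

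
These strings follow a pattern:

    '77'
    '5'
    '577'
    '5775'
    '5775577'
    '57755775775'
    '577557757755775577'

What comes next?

From term 3 onward, concatenate the last term with the second-to-last: 5·77 = 577, 577·5 = 5775, …
So term 8 is 577557757755775577·57755775775.

57755775775577557757755775775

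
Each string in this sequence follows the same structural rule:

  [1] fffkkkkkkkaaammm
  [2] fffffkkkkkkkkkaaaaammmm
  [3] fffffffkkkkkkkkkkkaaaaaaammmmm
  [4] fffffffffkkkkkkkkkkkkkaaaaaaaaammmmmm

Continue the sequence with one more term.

fffffffffffkkkkkkkkkkkkkkkaaaaaaaaaaammmmmmm

Reading off run lengths: f runs 3, 5, 7, 9; k runs 7, 9, 11, 13; a runs 3, 5, 7, 9; m runs 3, 4, 5, 6 — each is linear in n, where the shown terms are n = 2, 3, 4, 5.
For the next term, n = 6, so the run lengths are 11, 15, 11, 7.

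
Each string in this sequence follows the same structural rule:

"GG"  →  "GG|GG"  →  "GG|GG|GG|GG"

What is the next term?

GG|GG|GG|GG|GG|GG|GG|GG

s(k+1) = s(k)·|·s(k) — each term doubles the last with '|' between the halves.
One more doubling of GG|GG|GG|GG gives the answer.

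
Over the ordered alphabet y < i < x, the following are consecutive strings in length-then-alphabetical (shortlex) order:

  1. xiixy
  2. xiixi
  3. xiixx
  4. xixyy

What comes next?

Treat xixyy as a base-3 numeral over the given alphabet and add one, carrying through any trailing x's.

xixyi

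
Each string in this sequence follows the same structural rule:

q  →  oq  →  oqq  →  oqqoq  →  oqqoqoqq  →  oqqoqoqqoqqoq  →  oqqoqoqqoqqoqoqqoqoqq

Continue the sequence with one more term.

oqqoqoqqoqqoqoqqoqoqqoqqoqoqqoqqoq

Each term (from the third on) is the previous term followed by the one before it: term 3 = oq·q = oqq.
So term 8 is oqqoqoqqoqqoqoqqoqoqq·oqqoqoqqoqqoq.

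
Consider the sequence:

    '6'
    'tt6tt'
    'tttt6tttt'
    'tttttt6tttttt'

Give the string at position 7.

tttttttttttt6tttttttttttt

Every step adds tt to the front and tt to the end of the previous string.
From tttttt6tttttt, 3 further steps: tttttt6tttttt → tttttttt6tttttttt → tttttttttt6tttttttttt → (answer).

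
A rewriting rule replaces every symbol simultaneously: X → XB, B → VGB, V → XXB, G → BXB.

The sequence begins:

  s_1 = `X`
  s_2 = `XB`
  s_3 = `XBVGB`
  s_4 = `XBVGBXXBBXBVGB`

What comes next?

φ(XBVGBXXBBXBVGB) expands symbol-by-symbol to XB VGB XXB BXB VGB XB XB VGB VGB XB VGB XXB BXB VGB; joining the 14 pieces gives the next term.

XBVGBXXBBXBVGBXBXBVGBVGBXBVGBXXBBXBVGB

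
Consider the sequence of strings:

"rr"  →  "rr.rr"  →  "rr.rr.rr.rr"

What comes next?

s(k+1) = s(k)·.·s(k) — each term doubles the last with '.' between the halves.
So the next term is two copies of rr.rr.rr.rr with '.' between the halves.

rr.rr.rr.rr.rr.rr.rr.rr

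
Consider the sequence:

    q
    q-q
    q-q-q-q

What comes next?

s(k+1) = s(k)·-·s(k) — each term doubles the last with '-' between the halves.
Doubling q-q-q-q with '-' between the halves:

q-q-q-q-q-q-q-q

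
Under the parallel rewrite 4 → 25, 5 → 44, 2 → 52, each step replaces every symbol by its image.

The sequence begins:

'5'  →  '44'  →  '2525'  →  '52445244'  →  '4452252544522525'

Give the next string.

φ(4452252544522525) expands symbol-by-symbol to 25 25 44 52 52 44 52 44 25 25 44 52 52 44 52 44; joining the 16 pieces gives the next term.

25254452524452442525445252445244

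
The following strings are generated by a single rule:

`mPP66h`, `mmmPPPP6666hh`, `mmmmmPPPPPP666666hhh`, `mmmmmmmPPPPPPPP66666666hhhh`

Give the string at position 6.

mmmmmmmmmmmPPPPPPPPPPPP666666666666hhhhhh

The n-th term is 2n-1 m's then 2n P's then 2n 6's then n h's (n = 1, 2, …).
For term 6, n = 6, so the run lengths are 11, 12, 12, 6.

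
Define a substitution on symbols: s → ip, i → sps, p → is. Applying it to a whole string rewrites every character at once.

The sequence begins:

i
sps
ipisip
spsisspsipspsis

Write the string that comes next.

φ(spsisspsipspsis) expands symbol-by-symbol to ip is ip sps ip ip is ip sps is ip is ip sps ip; joining the 15 pieces gives the next term.

ipisipspsipipisipspsisipisipspsip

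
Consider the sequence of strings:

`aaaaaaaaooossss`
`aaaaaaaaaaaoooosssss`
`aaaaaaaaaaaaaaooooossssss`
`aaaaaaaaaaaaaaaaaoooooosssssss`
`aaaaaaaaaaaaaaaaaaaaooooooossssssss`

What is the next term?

The n-th term is 3n-1 a's then n o's then n+1 s's, where the shown terms are n = 3, 4, 5, 6, 7.
At n = 8 the blocks have lengths 23, 8, 9.

aaaaaaaaaaaaaaaaaaaaaaaoooooooosssssssss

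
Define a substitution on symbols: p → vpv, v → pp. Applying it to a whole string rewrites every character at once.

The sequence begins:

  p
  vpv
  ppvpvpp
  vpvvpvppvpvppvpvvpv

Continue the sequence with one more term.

φ(vpvvpvppvpvppvpvvpv) expands symbol-by-symbol to pp vpv pp pp vpv pp vpv vpv pp vpv pp vpv vpv pp vpv pp pp vpv pp; joining the 19 pieces gives the next term.

ppvpvppppvpvppvpvvpvppvpvppvpvvpvppvpvppppvpvpp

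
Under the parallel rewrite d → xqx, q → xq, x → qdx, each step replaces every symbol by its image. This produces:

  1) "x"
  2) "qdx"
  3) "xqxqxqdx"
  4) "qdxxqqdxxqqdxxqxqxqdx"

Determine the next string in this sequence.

xqxqxqdxqdxxqxqxqxqdxqdxxqxqxqxqdxqdxxqqdxxqqdxxqxqxqdx

Applying the rule to each of the 21 symbols of qdxxqqdxxqqdxxqxqxqdx gives the pieces xq xqx qdx qdx xq xq xqx qdx qdx xq xq xqx qdx qdx xq qdx xq qdx xq xqx qdx, which concatenate to the answer.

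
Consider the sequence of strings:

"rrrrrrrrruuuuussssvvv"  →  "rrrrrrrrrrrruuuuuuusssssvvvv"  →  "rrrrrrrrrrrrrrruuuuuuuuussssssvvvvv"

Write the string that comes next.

rrrrrrrrrrrrrrrrrruuuuuuuuuuusssssssvvvvvv

Reading off run lengths: r runs 9, 12, 15; u runs 5, 7, 9; s runs 4, 5, 6; v runs 3, 4, 5 — each is linear in n, where the shown terms are n = 3, 4, 5.
For the next term, n = 6, so the run lengths are 18, 11, 7, 6.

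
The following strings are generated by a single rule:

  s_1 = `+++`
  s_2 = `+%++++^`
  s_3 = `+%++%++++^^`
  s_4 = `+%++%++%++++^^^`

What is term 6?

s(k+1) = +%+·s(k)·^, so each term gains +%+ as a prefix and ^ as a suffix.
From +%++%++%++++^^^, 2 further steps: +%++%++%++++^^^ → +%++%++%++%++++^^^^ → (answer).

+%++%++%++%++%++++^^^^^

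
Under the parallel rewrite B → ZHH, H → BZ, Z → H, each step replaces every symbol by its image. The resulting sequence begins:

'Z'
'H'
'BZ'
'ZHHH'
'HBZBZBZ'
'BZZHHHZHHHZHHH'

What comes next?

Rewriting the 14 symbols of BZZHHHZHHHZHHH one by one yields ZHH H H BZ BZ BZ H BZ BZ BZ H BZ BZ BZ; concatenated:

ZHHHHBZBZBZHBZBZBZHBZBZBZ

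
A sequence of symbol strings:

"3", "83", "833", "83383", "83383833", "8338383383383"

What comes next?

833838338338383383833

Each term (from the third on) is the previous term followed by the one before it: term 3 = 83·3 = 833.
So term 7 is 8338383383383·83383833.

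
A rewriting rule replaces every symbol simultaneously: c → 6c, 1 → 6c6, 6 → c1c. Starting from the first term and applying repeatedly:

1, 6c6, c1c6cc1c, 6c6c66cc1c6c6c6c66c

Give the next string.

φ(6c6c66cc1c6c6c6c66c) expands symbol-by-symbol to c1c 6c c1c 6c c1c c1c 6c 6c 6c6 6c c1c 6c c1c 6c c1c 6c c1c c1c 6c; joining the 19 pieces gives the next term.

c1c6cc1c6cc1cc1c6c6c6c66cc1c6cc1c6cc1c6cc1cc1c6c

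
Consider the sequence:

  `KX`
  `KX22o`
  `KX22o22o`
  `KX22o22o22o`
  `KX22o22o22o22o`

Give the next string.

Every step adds 22o to the end: s(k+1) = s(k)·22o.
Applying this once more to KX22o22o22o22o:

KX22o22o22o22o22o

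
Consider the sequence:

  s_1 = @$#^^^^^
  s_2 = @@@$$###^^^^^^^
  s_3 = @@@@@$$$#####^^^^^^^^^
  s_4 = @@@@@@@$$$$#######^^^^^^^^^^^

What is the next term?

@@@@@@@@@$$$$$#########^^^^^^^^^^^^^

Each string has the form @^{2n-1} $^{n} #^{2n-1} ^^{2n+3} (n = 1, 2, …).
Setting n = 5 gives 9, 5, 9, 13 characters in each block.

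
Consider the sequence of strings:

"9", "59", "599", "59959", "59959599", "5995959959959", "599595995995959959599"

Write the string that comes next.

5995959959959599595995995959959959

Each term (from the third on) is the previous term followed by the one before it: term 3 = 59·9 = 599.
The next term joins 599595995995959959599 and 5995959959959.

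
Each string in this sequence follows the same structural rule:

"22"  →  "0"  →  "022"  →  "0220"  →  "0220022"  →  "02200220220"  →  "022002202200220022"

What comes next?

Each term (from the third on) is the previous term followed by the one before it: term 3 = 0·22 = 022.
The next term joins 022002202200220022 and 02200220220.

02200220220022002202200220220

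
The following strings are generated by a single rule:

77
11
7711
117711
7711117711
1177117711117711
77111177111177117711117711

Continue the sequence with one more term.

Each term (from the third on) is the two preceding terms concatenated in order: term 3 = 77·11 = 7711.
The next term joins 1177117711117711 and 77111177111177117711117711.

117711771111771177111177111177117711117711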